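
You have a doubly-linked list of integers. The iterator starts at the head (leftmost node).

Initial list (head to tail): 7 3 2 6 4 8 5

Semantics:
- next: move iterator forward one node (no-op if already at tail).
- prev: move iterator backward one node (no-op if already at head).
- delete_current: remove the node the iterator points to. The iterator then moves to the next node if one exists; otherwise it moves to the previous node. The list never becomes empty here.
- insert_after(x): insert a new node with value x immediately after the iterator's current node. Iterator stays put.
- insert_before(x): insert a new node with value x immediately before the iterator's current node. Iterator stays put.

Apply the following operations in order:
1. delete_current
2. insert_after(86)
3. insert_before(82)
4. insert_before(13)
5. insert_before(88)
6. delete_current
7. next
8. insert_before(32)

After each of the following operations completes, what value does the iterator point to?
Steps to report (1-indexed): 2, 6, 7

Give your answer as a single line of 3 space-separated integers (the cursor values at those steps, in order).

After 1 (delete_current): list=[3, 2, 6, 4, 8, 5] cursor@3
After 2 (insert_after(86)): list=[3, 86, 2, 6, 4, 8, 5] cursor@3
After 3 (insert_before(82)): list=[82, 3, 86, 2, 6, 4, 8, 5] cursor@3
After 4 (insert_before(13)): list=[82, 13, 3, 86, 2, 6, 4, 8, 5] cursor@3
After 5 (insert_before(88)): list=[82, 13, 88, 3, 86, 2, 6, 4, 8, 5] cursor@3
After 6 (delete_current): list=[82, 13, 88, 86, 2, 6, 4, 8, 5] cursor@86
After 7 (next): list=[82, 13, 88, 86, 2, 6, 4, 8, 5] cursor@2
After 8 (insert_before(32)): list=[82, 13, 88, 86, 32, 2, 6, 4, 8, 5] cursor@2

Answer: 3 86 2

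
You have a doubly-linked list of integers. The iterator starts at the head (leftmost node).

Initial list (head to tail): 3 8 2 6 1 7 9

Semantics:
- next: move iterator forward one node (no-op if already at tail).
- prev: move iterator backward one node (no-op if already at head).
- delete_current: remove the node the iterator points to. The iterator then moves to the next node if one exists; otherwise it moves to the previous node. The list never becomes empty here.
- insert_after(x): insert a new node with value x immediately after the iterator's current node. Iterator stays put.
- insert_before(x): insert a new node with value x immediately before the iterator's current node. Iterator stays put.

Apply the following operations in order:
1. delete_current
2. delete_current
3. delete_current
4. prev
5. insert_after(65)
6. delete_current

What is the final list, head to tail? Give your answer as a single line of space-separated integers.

Answer: 65 1 7 9

Derivation:
After 1 (delete_current): list=[8, 2, 6, 1, 7, 9] cursor@8
After 2 (delete_current): list=[2, 6, 1, 7, 9] cursor@2
After 3 (delete_current): list=[6, 1, 7, 9] cursor@6
After 4 (prev): list=[6, 1, 7, 9] cursor@6
After 5 (insert_after(65)): list=[6, 65, 1, 7, 9] cursor@6
After 6 (delete_current): list=[65, 1, 7, 9] cursor@65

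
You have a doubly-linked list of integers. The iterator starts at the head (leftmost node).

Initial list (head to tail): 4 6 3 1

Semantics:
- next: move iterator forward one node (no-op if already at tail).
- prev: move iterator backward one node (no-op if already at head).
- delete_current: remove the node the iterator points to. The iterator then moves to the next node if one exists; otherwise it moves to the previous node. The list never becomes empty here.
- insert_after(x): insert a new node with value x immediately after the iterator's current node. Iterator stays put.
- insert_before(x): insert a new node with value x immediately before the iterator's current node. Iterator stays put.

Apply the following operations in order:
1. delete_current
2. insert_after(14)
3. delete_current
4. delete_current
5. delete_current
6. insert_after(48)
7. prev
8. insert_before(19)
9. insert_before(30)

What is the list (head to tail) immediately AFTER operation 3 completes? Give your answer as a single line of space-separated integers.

Answer: 14 3 1

Derivation:
After 1 (delete_current): list=[6, 3, 1] cursor@6
After 2 (insert_after(14)): list=[6, 14, 3, 1] cursor@6
After 3 (delete_current): list=[14, 3, 1] cursor@14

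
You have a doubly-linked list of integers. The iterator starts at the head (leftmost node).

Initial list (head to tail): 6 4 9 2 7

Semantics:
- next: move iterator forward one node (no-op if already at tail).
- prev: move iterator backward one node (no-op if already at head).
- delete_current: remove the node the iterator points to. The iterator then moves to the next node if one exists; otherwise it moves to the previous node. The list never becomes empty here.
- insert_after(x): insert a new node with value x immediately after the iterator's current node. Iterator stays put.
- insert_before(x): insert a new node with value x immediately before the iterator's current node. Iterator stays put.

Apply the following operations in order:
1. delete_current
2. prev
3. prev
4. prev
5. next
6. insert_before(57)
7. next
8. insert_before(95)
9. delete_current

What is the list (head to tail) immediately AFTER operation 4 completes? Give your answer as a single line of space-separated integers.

After 1 (delete_current): list=[4, 9, 2, 7] cursor@4
After 2 (prev): list=[4, 9, 2, 7] cursor@4
After 3 (prev): list=[4, 9, 2, 7] cursor@4
After 4 (prev): list=[4, 9, 2, 7] cursor@4

Answer: 4 9 2 7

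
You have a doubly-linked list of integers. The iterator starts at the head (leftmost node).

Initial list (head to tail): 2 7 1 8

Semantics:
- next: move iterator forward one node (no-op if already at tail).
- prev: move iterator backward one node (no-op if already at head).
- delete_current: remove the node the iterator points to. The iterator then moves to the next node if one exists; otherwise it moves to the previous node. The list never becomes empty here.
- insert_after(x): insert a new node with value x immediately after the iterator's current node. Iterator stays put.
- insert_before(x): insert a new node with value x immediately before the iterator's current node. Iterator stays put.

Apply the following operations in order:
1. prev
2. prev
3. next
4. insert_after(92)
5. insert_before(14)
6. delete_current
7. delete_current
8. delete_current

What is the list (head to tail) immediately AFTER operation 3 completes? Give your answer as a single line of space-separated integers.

After 1 (prev): list=[2, 7, 1, 8] cursor@2
After 2 (prev): list=[2, 7, 1, 8] cursor@2
After 3 (next): list=[2, 7, 1, 8] cursor@7

Answer: 2 7 1 8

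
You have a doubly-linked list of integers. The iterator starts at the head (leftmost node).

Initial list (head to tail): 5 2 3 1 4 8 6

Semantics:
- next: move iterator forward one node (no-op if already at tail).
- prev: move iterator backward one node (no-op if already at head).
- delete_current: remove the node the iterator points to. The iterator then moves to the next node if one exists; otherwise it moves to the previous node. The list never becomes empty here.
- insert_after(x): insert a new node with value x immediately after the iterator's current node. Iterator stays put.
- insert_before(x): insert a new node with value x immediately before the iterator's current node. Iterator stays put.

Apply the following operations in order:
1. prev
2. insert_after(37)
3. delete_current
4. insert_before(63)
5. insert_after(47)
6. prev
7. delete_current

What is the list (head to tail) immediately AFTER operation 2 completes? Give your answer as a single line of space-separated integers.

Answer: 5 37 2 3 1 4 8 6

Derivation:
After 1 (prev): list=[5, 2, 3, 1, 4, 8, 6] cursor@5
After 2 (insert_after(37)): list=[5, 37, 2, 3, 1, 4, 8, 6] cursor@5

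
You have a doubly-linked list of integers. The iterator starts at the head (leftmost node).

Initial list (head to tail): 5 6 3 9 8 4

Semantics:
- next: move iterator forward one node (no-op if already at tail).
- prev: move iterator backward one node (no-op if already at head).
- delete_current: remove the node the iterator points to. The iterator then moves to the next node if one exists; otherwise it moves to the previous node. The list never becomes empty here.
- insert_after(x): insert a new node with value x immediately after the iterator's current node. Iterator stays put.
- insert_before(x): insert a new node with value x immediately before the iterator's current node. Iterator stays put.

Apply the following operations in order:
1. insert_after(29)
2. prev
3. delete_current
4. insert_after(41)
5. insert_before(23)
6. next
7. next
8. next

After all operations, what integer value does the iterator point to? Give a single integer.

Answer: 3

Derivation:
After 1 (insert_after(29)): list=[5, 29, 6, 3, 9, 8, 4] cursor@5
After 2 (prev): list=[5, 29, 6, 3, 9, 8, 4] cursor@5
After 3 (delete_current): list=[29, 6, 3, 9, 8, 4] cursor@29
After 4 (insert_after(41)): list=[29, 41, 6, 3, 9, 8, 4] cursor@29
After 5 (insert_before(23)): list=[23, 29, 41, 6, 3, 9, 8, 4] cursor@29
After 6 (next): list=[23, 29, 41, 6, 3, 9, 8, 4] cursor@41
After 7 (next): list=[23, 29, 41, 6, 3, 9, 8, 4] cursor@6
After 8 (next): list=[23, 29, 41, 6, 3, 9, 8, 4] cursor@3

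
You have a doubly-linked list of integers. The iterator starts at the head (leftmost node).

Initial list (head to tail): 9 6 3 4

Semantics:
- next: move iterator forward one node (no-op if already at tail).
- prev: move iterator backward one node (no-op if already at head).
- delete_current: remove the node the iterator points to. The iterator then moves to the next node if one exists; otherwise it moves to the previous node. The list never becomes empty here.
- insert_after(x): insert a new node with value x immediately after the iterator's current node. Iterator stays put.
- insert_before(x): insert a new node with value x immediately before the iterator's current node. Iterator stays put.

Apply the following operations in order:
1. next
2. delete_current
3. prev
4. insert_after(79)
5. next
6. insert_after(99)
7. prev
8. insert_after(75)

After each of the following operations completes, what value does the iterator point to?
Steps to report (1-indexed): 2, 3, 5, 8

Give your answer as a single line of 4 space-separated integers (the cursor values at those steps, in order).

After 1 (next): list=[9, 6, 3, 4] cursor@6
After 2 (delete_current): list=[9, 3, 4] cursor@3
After 3 (prev): list=[9, 3, 4] cursor@9
After 4 (insert_after(79)): list=[9, 79, 3, 4] cursor@9
After 5 (next): list=[9, 79, 3, 4] cursor@79
After 6 (insert_after(99)): list=[9, 79, 99, 3, 4] cursor@79
After 7 (prev): list=[9, 79, 99, 3, 4] cursor@9
After 8 (insert_after(75)): list=[9, 75, 79, 99, 3, 4] cursor@9

Answer: 3 9 79 9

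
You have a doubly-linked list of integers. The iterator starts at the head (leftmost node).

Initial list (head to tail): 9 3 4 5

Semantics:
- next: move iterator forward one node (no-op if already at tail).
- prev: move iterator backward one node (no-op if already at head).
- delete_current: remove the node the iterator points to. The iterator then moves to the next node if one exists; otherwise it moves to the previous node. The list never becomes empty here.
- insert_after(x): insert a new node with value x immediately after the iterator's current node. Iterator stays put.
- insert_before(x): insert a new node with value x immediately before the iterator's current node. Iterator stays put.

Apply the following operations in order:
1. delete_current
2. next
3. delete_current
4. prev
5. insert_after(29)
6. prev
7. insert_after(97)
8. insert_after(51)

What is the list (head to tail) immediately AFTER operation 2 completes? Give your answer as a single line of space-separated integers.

After 1 (delete_current): list=[3, 4, 5] cursor@3
After 2 (next): list=[3, 4, 5] cursor@4

Answer: 3 4 5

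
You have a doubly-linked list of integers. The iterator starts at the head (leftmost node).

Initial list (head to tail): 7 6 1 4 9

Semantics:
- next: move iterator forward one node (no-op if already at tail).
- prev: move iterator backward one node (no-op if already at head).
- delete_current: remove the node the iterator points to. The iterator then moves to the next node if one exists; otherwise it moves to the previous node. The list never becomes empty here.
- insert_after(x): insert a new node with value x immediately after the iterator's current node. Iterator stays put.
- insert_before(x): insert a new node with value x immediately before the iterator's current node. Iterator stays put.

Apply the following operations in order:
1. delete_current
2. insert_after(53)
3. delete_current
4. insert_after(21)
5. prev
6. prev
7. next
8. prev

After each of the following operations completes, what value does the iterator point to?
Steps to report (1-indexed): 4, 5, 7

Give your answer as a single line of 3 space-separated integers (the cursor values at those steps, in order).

After 1 (delete_current): list=[6, 1, 4, 9] cursor@6
After 2 (insert_after(53)): list=[6, 53, 1, 4, 9] cursor@6
After 3 (delete_current): list=[53, 1, 4, 9] cursor@53
After 4 (insert_after(21)): list=[53, 21, 1, 4, 9] cursor@53
After 5 (prev): list=[53, 21, 1, 4, 9] cursor@53
After 6 (prev): list=[53, 21, 1, 4, 9] cursor@53
After 7 (next): list=[53, 21, 1, 4, 9] cursor@21
After 8 (prev): list=[53, 21, 1, 4, 9] cursor@53

Answer: 53 53 21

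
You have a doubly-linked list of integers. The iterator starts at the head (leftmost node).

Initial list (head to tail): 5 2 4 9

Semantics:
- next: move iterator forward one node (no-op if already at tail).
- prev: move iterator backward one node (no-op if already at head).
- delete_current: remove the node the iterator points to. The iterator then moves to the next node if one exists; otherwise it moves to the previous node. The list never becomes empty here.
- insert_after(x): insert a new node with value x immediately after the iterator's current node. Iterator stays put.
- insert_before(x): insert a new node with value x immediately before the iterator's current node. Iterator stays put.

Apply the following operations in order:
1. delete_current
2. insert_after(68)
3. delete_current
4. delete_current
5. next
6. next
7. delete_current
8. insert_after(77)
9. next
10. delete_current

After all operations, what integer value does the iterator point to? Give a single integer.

Answer: 4

Derivation:
After 1 (delete_current): list=[2, 4, 9] cursor@2
After 2 (insert_after(68)): list=[2, 68, 4, 9] cursor@2
After 3 (delete_current): list=[68, 4, 9] cursor@68
After 4 (delete_current): list=[4, 9] cursor@4
After 5 (next): list=[4, 9] cursor@9
After 6 (next): list=[4, 9] cursor@9
After 7 (delete_current): list=[4] cursor@4
After 8 (insert_after(77)): list=[4, 77] cursor@4
After 9 (next): list=[4, 77] cursor@77
After 10 (delete_current): list=[4] cursor@4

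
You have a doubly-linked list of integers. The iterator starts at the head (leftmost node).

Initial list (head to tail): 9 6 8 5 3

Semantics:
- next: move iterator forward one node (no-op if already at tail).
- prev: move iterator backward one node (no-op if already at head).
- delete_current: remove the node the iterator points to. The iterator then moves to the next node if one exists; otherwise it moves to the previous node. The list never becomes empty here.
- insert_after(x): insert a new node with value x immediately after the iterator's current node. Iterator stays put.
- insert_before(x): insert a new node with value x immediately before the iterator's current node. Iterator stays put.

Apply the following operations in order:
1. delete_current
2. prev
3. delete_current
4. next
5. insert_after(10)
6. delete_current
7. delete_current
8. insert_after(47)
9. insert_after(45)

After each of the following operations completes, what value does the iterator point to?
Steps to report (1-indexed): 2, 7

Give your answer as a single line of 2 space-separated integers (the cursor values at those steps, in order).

Answer: 6 3

Derivation:
After 1 (delete_current): list=[6, 8, 5, 3] cursor@6
After 2 (prev): list=[6, 8, 5, 3] cursor@6
After 3 (delete_current): list=[8, 5, 3] cursor@8
After 4 (next): list=[8, 5, 3] cursor@5
After 5 (insert_after(10)): list=[8, 5, 10, 3] cursor@5
After 6 (delete_current): list=[8, 10, 3] cursor@10
After 7 (delete_current): list=[8, 3] cursor@3
After 8 (insert_after(47)): list=[8, 3, 47] cursor@3
After 9 (insert_after(45)): list=[8, 3, 45, 47] cursor@3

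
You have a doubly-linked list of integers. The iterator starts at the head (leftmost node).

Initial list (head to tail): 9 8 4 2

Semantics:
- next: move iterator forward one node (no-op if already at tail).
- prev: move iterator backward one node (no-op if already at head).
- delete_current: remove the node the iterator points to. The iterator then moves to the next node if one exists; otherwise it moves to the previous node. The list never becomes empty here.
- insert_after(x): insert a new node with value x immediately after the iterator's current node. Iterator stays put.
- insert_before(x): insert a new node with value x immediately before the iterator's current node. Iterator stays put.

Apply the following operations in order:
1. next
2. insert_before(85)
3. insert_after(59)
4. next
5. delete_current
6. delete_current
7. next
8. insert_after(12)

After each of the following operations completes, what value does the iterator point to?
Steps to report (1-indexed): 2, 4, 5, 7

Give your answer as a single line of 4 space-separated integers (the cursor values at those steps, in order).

After 1 (next): list=[9, 8, 4, 2] cursor@8
After 2 (insert_before(85)): list=[9, 85, 8, 4, 2] cursor@8
After 3 (insert_after(59)): list=[9, 85, 8, 59, 4, 2] cursor@8
After 4 (next): list=[9, 85, 8, 59, 4, 2] cursor@59
After 5 (delete_current): list=[9, 85, 8, 4, 2] cursor@4
After 6 (delete_current): list=[9, 85, 8, 2] cursor@2
After 7 (next): list=[9, 85, 8, 2] cursor@2
After 8 (insert_after(12)): list=[9, 85, 8, 2, 12] cursor@2

Answer: 8 59 4 2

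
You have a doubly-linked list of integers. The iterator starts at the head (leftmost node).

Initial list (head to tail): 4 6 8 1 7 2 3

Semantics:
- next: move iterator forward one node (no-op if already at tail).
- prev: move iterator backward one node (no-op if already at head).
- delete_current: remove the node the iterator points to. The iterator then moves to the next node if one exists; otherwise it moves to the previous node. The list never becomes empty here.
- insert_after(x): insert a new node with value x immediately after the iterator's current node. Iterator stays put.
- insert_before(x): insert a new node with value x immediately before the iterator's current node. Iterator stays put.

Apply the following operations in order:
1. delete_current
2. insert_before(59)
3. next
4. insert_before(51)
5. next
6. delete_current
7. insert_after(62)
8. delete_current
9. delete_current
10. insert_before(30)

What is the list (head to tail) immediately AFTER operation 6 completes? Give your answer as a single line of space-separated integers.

After 1 (delete_current): list=[6, 8, 1, 7, 2, 3] cursor@6
After 2 (insert_before(59)): list=[59, 6, 8, 1, 7, 2, 3] cursor@6
After 3 (next): list=[59, 6, 8, 1, 7, 2, 3] cursor@8
After 4 (insert_before(51)): list=[59, 6, 51, 8, 1, 7, 2, 3] cursor@8
After 5 (next): list=[59, 6, 51, 8, 1, 7, 2, 3] cursor@1
After 6 (delete_current): list=[59, 6, 51, 8, 7, 2, 3] cursor@7

Answer: 59 6 51 8 7 2 3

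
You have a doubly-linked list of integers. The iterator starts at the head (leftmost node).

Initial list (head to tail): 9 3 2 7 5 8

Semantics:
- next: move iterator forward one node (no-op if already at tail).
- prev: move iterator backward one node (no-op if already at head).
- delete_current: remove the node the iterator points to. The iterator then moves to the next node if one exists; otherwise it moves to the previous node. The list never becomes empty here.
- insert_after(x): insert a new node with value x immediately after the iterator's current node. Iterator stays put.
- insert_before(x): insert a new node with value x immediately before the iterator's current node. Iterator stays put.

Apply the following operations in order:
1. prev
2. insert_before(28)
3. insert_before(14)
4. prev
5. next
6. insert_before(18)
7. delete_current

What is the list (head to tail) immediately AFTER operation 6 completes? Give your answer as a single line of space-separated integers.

After 1 (prev): list=[9, 3, 2, 7, 5, 8] cursor@9
After 2 (insert_before(28)): list=[28, 9, 3, 2, 7, 5, 8] cursor@9
After 3 (insert_before(14)): list=[28, 14, 9, 3, 2, 7, 5, 8] cursor@9
After 4 (prev): list=[28, 14, 9, 3, 2, 7, 5, 8] cursor@14
After 5 (next): list=[28, 14, 9, 3, 2, 7, 5, 8] cursor@9
After 6 (insert_before(18)): list=[28, 14, 18, 9, 3, 2, 7, 5, 8] cursor@9

Answer: 28 14 18 9 3 2 7 5 8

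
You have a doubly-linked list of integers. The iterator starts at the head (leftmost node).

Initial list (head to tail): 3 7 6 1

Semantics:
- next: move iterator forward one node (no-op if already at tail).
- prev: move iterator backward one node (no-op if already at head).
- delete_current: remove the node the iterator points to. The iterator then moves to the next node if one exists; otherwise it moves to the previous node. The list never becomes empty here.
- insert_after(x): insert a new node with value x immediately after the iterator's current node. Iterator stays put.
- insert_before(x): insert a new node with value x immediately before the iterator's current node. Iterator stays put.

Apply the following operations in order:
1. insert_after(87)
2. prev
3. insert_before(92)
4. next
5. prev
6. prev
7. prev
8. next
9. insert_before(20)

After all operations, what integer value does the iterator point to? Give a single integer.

Answer: 3

Derivation:
After 1 (insert_after(87)): list=[3, 87, 7, 6, 1] cursor@3
After 2 (prev): list=[3, 87, 7, 6, 1] cursor@3
After 3 (insert_before(92)): list=[92, 3, 87, 7, 6, 1] cursor@3
After 4 (next): list=[92, 3, 87, 7, 6, 1] cursor@87
After 5 (prev): list=[92, 3, 87, 7, 6, 1] cursor@3
After 6 (prev): list=[92, 3, 87, 7, 6, 1] cursor@92
After 7 (prev): list=[92, 3, 87, 7, 6, 1] cursor@92
After 8 (next): list=[92, 3, 87, 7, 6, 1] cursor@3
After 9 (insert_before(20)): list=[92, 20, 3, 87, 7, 6, 1] cursor@3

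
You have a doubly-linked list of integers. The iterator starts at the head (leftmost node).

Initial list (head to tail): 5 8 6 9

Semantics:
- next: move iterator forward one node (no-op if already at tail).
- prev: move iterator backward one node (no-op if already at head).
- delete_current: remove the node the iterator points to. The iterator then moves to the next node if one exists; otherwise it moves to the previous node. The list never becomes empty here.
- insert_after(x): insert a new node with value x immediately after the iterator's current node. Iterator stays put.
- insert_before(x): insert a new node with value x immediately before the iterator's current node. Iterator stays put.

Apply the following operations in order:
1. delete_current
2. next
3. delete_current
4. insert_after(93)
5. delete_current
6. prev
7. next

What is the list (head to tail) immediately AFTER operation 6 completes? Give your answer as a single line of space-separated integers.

After 1 (delete_current): list=[8, 6, 9] cursor@8
After 2 (next): list=[8, 6, 9] cursor@6
After 3 (delete_current): list=[8, 9] cursor@9
After 4 (insert_after(93)): list=[8, 9, 93] cursor@9
After 5 (delete_current): list=[8, 93] cursor@93
After 6 (prev): list=[8, 93] cursor@8

Answer: 8 93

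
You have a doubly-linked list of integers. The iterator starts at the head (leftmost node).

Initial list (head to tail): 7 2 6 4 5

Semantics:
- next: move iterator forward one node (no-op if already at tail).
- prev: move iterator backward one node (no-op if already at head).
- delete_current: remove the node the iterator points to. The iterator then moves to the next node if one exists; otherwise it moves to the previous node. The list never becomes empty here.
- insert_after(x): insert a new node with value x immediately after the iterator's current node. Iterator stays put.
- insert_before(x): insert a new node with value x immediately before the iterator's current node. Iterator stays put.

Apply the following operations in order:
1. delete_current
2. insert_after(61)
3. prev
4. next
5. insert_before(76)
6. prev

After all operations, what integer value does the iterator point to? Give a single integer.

Answer: 76

Derivation:
After 1 (delete_current): list=[2, 6, 4, 5] cursor@2
After 2 (insert_after(61)): list=[2, 61, 6, 4, 5] cursor@2
After 3 (prev): list=[2, 61, 6, 4, 5] cursor@2
After 4 (next): list=[2, 61, 6, 4, 5] cursor@61
After 5 (insert_before(76)): list=[2, 76, 61, 6, 4, 5] cursor@61
After 6 (prev): list=[2, 76, 61, 6, 4, 5] cursor@76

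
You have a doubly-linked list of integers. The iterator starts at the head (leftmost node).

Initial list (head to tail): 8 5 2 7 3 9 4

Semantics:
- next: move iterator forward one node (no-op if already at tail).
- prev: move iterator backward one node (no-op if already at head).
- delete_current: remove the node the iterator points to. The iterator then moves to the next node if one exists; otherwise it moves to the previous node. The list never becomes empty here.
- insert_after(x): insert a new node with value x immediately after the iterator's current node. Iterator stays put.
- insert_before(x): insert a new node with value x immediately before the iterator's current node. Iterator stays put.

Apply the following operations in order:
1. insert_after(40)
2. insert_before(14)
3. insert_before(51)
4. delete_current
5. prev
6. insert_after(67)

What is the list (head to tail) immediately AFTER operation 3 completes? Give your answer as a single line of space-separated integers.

After 1 (insert_after(40)): list=[8, 40, 5, 2, 7, 3, 9, 4] cursor@8
After 2 (insert_before(14)): list=[14, 8, 40, 5, 2, 7, 3, 9, 4] cursor@8
After 3 (insert_before(51)): list=[14, 51, 8, 40, 5, 2, 7, 3, 9, 4] cursor@8

Answer: 14 51 8 40 5 2 7 3 9 4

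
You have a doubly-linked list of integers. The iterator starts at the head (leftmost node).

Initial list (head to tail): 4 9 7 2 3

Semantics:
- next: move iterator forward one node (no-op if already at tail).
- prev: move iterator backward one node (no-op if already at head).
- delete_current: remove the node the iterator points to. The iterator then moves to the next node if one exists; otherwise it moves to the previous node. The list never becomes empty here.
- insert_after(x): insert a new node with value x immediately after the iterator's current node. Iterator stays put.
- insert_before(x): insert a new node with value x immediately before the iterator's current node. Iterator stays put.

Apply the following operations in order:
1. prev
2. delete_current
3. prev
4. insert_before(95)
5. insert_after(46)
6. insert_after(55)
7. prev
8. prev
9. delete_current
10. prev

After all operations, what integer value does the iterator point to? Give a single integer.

Answer: 9

Derivation:
After 1 (prev): list=[4, 9, 7, 2, 3] cursor@4
After 2 (delete_current): list=[9, 7, 2, 3] cursor@9
After 3 (prev): list=[9, 7, 2, 3] cursor@9
After 4 (insert_before(95)): list=[95, 9, 7, 2, 3] cursor@9
After 5 (insert_after(46)): list=[95, 9, 46, 7, 2, 3] cursor@9
After 6 (insert_after(55)): list=[95, 9, 55, 46, 7, 2, 3] cursor@9
After 7 (prev): list=[95, 9, 55, 46, 7, 2, 3] cursor@95
After 8 (prev): list=[95, 9, 55, 46, 7, 2, 3] cursor@95
After 9 (delete_current): list=[9, 55, 46, 7, 2, 3] cursor@9
After 10 (prev): list=[9, 55, 46, 7, 2, 3] cursor@9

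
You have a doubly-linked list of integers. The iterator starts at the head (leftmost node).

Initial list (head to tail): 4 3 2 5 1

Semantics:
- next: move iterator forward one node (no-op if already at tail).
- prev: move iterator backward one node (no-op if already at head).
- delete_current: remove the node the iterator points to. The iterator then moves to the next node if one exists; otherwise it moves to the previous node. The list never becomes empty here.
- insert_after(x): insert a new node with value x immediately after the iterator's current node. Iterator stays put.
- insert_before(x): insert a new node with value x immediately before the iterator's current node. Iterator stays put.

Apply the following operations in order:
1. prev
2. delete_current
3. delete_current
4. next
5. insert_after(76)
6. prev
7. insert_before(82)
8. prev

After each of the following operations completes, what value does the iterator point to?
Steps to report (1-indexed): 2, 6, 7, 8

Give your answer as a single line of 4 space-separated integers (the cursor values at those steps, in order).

After 1 (prev): list=[4, 3, 2, 5, 1] cursor@4
After 2 (delete_current): list=[3, 2, 5, 1] cursor@3
After 3 (delete_current): list=[2, 5, 1] cursor@2
After 4 (next): list=[2, 5, 1] cursor@5
After 5 (insert_after(76)): list=[2, 5, 76, 1] cursor@5
After 6 (prev): list=[2, 5, 76, 1] cursor@2
After 7 (insert_before(82)): list=[82, 2, 5, 76, 1] cursor@2
After 8 (prev): list=[82, 2, 5, 76, 1] cursor@82

Answer: 3 2 2 82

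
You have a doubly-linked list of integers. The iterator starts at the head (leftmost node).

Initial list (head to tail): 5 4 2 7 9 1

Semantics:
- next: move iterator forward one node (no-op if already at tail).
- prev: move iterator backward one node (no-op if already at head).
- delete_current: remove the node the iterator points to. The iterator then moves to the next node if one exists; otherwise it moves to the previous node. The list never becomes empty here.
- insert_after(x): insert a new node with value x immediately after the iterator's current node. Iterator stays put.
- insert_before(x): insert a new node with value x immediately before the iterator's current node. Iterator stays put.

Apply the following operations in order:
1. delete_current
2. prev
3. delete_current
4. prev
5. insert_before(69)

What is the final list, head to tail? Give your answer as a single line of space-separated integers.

Answer: 69 2 7 9 1

Derivation:
After 1 (delete_current): list=[4, 2, 7, 9, 1] cursor@4
After 2 (prev): list=[4, 2, 7, 9, 1] cursor@4
After 3 (delete_current): list=[2, 7, 9, 1] cursor@2
After 4 (prev): list=[2, 7, 9, 1] cursor@2
After 5 (insert_before(69)): list=[69, 2, 7, 9, 1] cursor@2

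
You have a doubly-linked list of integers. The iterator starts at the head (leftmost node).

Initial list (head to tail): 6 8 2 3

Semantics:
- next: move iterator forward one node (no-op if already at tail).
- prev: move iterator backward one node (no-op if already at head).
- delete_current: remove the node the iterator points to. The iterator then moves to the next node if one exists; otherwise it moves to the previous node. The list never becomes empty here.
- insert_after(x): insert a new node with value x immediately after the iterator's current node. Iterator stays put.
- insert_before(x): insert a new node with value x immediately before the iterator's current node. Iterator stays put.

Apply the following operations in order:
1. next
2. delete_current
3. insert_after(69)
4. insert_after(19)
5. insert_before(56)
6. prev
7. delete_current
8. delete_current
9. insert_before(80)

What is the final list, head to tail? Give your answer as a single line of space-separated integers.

After 1 (next): list=[6, 8, 2, 3] cursor@8
After 2 (delete_current): list=[6, 2, 3] cursor@2
After 3 (insert_after(69)): list=[6, 2, 69, 3] cursor@2
After 4 (insert_after(19)): list=[6, 2, 19, 69, 3] cursor@2
After 5 (insert_before(56)): list=[6, 56, 2, 19, 69, 3] cursor@2
After 6 (prev): list=[6, 56, 2, 19, 69, 3] cursor@56
After 7 (delete_current): list=[6, 2, 19, 69, 3] cursor@2
After 8 (delete_current): list=[6, 19, 69, 3] cursor@19
After 9 (insert_before(80)): list=[6, 80, 19, 69, 3] cursor@19

Answer: 6 80 19 69 3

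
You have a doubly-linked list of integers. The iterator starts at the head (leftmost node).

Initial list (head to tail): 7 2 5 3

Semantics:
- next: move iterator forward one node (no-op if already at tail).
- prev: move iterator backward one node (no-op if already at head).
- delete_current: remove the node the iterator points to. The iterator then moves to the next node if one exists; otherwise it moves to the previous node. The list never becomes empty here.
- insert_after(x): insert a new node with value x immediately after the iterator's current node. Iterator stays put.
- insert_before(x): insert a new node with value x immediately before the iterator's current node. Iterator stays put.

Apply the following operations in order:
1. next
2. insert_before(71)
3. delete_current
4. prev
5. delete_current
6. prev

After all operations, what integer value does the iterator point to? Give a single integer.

Answer: 7

Derivation:
After 1 (next): list=[7, 2, 5, 3] cursor@2
After 2 (insert_before(71)): list=[7, 71, 2, 5, 3] cursor@2
After 3 (delete_current): list=[7, 71, 5, 3] cursor@5
After 4 (prev): list=[7, 71, 5, 3] cursor@71
After 5 (delete_current): list=[7, 5, 3] cursor@5
After 6 (prev): list=[7, 5, 3] cursor@7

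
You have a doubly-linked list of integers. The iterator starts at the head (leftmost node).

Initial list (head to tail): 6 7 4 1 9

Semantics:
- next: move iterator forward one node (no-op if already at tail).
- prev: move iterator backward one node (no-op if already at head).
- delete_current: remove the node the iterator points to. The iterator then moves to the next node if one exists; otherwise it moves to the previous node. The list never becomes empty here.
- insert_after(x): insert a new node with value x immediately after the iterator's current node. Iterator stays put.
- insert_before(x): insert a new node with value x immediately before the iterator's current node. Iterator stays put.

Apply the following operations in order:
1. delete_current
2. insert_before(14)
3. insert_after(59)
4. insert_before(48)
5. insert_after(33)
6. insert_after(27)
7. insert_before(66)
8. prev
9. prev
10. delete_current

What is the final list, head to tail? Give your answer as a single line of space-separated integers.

Answer: 14 66 7 27 33 59 4 1 9

Derivation:
After 1 (delete_current): list=[7, 4, 1, 9] cursor@7
After 2 (insert_before(14)): list=[14, 7, 4, 1, 9] cursor@7
After 3 (insert_after(59)): list=[14, 7, 59, 4, 1, 9] cursor@7
After 4 (insert_before(48)): list=[14, 48, 7, 59, 4, 1, 9] cursor@7
After 5 (insert_after(33)): list=[14, 48, 7, 33, 59, 4, 1, 9] cursor@7
After 6 (insert_after(27)): list=[14, 48, 7, 27, 33, 59, 4, 1, 9] cursor@7
After 7 (insert_before(66)): list=[14, 48, 66, 7, 27, 33, 59, 4, 1, 9] cursor@7
After 8 (prev): list=[14, 48, 66, 7, 27, 33, 59, 4, 1, 9] cursor@66
After 9 (prev): list=[14, 48, 66, 7, 27, 33, 59, 4, 1, 9] cursor@48
After 10 (delete_current): list=[14, 66, 7, 27, 33, 59, 4, 1, 9] cursor@66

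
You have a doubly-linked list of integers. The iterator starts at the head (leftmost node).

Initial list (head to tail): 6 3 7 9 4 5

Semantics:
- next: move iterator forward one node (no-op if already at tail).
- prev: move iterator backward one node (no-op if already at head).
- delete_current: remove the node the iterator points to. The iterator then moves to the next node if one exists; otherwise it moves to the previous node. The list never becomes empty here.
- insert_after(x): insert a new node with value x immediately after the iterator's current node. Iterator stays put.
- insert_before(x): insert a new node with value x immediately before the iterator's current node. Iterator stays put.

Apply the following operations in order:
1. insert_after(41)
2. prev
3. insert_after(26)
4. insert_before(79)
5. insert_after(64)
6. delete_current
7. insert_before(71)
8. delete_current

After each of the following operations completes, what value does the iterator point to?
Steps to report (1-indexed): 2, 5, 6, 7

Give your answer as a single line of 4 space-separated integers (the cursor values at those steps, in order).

Answer: 6 6 64 64

Derivation:
After 1 (insert_after(41)): list=[6, 41, 3, 7, 9, 4, 5] cursor@6
After 2 (prev): list=[6, 41, 3, 7, 9, 4, 5] cursor@6
After 3 (insert_after(26)): list=[6, 26, 41, 3, 7, 9, 4, 5] cursor@6
After 4 (insert_before(79)): list=[79, 6, 26, 41, 3, 7, 9, 4, 5] cursor@6
After 5 (insert_after(64)): list=[79, 6, 64, 26, 41, 3, 7, 9, 4, 5] cursor@6
After 6 (delete_current): list=[79, 64, 26, 41, 3, 7, 9, 4, 5] cursor@64
After 7 (insert_before(71)): list=[79, 71, 64, 26, 41, 3, 7, 9, 4, 5] cursor@64
After 8 (delete_current): list=[79, 71, 26, 41, 3, 7, 9, 4, 5] cursor@26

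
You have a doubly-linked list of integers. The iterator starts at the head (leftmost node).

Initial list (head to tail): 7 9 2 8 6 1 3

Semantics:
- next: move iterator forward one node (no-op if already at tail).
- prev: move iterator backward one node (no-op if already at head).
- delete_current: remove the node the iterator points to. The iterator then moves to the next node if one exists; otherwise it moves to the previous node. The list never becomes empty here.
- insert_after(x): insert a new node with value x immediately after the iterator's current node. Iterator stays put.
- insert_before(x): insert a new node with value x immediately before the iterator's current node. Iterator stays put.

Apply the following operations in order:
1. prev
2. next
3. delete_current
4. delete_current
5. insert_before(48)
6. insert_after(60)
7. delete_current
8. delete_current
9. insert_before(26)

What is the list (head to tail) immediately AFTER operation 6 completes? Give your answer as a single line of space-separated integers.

After 1 (prev): list=[7, 9, 2, 8, 6, 1, 3] cursor@7
After 2 (next): list=[7, 9, 2, 8, 6, 1, 3] cursor@9
After 3 (delete_current): list=[7, 2, 8, 6, 1, 3] cursor@2
After 4 (delete_current): list=[7, 8, 6, 1, 3] cursor@8
After 5 (insert_before(48)): list=[7, 48, 8, 6, 1, 3] cursor@8
After 6 (insert_after(60)): list=[7, 48, 8, 60, 6, 1, 3] cursor@8

Answer: 7 48 8 60 6 1 3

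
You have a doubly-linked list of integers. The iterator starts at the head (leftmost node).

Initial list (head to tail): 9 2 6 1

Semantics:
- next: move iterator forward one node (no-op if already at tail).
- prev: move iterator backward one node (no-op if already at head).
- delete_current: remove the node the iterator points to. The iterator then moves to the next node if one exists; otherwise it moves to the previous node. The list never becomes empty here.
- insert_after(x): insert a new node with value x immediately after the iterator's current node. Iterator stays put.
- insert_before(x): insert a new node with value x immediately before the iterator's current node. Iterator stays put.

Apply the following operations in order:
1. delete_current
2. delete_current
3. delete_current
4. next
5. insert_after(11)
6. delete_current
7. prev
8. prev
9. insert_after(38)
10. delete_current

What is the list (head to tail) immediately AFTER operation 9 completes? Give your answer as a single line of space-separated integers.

After 1 (delete_current): list=[2, 6, 1] cursor@2
After 2 (delete_current): list=[6, 1] cursor@6
After 3 (delete_current): list=[1] cursor@1
After 4 (next): list=[1] cursor@1
After 5 (insert_after(11)): list=[1, 11] cursor@1
After 6 (delete_current): list=[11] cursor@11
After 7 (prev): list=[11] cursor@11
After 8 (prev): list=[11] cursor@11
After 9 (insert_after(38)): list=[11, 38] cursor@11

Answer: 11 38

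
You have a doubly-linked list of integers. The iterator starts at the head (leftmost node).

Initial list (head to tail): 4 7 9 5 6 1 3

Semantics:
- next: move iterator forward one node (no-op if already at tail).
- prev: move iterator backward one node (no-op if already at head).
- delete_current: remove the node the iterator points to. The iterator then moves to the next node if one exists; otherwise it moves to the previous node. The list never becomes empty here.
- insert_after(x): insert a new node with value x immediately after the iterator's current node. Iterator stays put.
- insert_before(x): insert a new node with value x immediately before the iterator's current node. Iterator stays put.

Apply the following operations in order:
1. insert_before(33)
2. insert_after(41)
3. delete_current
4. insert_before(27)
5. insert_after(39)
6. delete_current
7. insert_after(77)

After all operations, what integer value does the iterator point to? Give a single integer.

After 1 (insert_before(33)): list=[33, 4, 7, 9, 5, 6, 1, 3] cursor@4
After 2 (insert_after(41)): list=[33, 4, 41, 7, 9, 5, 6, 1, 3] cursor@4
After 3 (delete_current): list=[33, 41, 7, 9, 5, 6, 1, 3] cursor@41
After 4 (insert_before(27)): list=[33, 27, 41, 7, 9, 5, 6, 1, 3] cursor@41
After 5 (insert_after(39)): list=[33, 27, 41, 39, 7, 9, 5, 6, 1, 3] cursor@41
After 6 (delete_current): list=[33, 27, 39, 7, 9, 5, 6, 1, 3] cursor@39
After 7 (insert_after(77)): list=[33, 27, 39, 77, 7, 9, 5, 6, 1, 3] cursor@39

Answer: 39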